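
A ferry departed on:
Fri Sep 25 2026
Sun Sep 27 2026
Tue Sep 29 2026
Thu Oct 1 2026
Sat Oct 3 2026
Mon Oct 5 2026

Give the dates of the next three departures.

Wed Oct 7 2026, Fri Oct 9 2026, Sun Oct 11 2026

The spacing is 2, 2, 2, 2, 2 days — always 2 days.
Mon Oct 5 2026 + 2 days = Wed Oct 7 2026.
Wed Oct 7 2026 + 2 days = Fri Oct 9 2026.
Fri Oct 9 2026 + 2 days = Sun Oct 11 2026.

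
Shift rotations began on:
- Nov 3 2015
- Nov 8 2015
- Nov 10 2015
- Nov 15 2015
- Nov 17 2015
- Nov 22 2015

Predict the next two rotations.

Nov 24 2015, Nov 29 2015

Gaps: 5, 2, 5, 2, 5 days — not constant, but cyclic with period 2.
The events fall on every Tuesday and Sunday.
The following Tuesday is Nov 24 2015.
The following Sunday is Nov 29 2015.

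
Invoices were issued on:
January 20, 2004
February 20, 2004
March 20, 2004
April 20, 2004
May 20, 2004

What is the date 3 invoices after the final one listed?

The day-of-month is always 20 (31, 29, 31, 30 days between events).
So this recurs on the 20th of each month.
June 2004: June 20, 2004.
Next: July 2004 → July 20, 2004.
August 2004: August 20, 2004.

August 20, 2004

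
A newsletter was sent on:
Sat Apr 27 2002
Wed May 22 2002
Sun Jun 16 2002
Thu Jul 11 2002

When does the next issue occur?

Mon Aug 5 2002

Gaps between consecutive events: 25, 25, 25 days — a constant 25-day interval.
Thu Jul 11 2002 + 25 days = Mon Aug 5 2002.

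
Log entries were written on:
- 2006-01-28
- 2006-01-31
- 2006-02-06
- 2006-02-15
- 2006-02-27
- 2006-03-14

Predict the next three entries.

Gaps: 3, 6, 9, 12, 15 days — each gap is 3 larger than the previous one.
Next gap: 18 days. 2006-03-14 + 18 days = 2006-04-01.
Next gap: 21 days. 2006-04-01 + 21 days = 2006-04-22.
Next gap: 24 days. 2006-04-22 + 24 days = 2006-05-16.

2006-04-01, 2006-04-22, 2006-05-16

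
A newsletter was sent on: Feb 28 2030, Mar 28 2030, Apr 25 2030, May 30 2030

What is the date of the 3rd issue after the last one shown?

Aug 29 2030

Every date is a Thursday; gaps 28, 28, 35 days.
Each is the last Thursday of its month (at least one falls on the 29th or later, ruling out '4th Thursday').
June 2030 ends with Thursday Jun 27 2030.
Last Thursday of July 2030: Jul 25 2030.
Last Thursday of August 2030: Aug 29 2030.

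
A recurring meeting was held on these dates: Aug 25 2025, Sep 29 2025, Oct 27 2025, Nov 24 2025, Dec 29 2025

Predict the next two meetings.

Every date is a Monday; gaps 35, 28, 28, 35 days.
Each is the last Monday of its month (at least one falls on the 29th or later, ruling out '4th Monday').
Last Monday of January 2026: Jan 26 2026.
February 2026 ends with Monday Feb 23 2026.

Jan 26 2026, Feb 23 2026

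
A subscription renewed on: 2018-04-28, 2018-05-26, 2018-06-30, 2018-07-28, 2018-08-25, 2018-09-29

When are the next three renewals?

2018-10-27, 2018-11-24, 2018-12-29

These are Saturdays with 28, 35, 28, 28, 35-day gaps.
Each is the final Saturday of its month — 2018-06-30 is past the 28th, so '4th Saturday' doesn't fit.
October 2018 ends with Saturday 2018-10-27.
Last Saturday of November 2018: 2018-11-24.
December 2018 ends with Saturday 2018-12-29.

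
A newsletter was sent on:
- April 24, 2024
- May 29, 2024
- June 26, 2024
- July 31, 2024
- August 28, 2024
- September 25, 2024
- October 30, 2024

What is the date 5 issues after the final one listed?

These are Wednesdays with 35, 28, 35, 28, 28, 35-day gaps.
Each is the final Wednesday of its month — May 29, 2024 is past the 28th, so '4th Wednesday' doesn't fit.
Last Wednesday of November 2024: November 27, 2024.
Last Wednesday of December 2024: December 25, 2024.
Last Wednesday of January 2025: January 29, 2025.
February 2025 ends with Wednesday February 26, 2025.
Last Wednesday of March 2025: March 26, 2025.

March 26, 2025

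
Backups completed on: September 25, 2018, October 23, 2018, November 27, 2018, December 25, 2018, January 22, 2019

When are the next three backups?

February 26, 2019; March 26, 2019; April 23, 2019

All dates are Tuesdays, 28, 35, 28, 28 days apart.
Specifically, the 4th Tuesday of each month.
February 2019 — 4th Tuesday is February 26, 2019.
March 2019 — 4th Tuesday is March 26, 2019.
4th Tuesday of April 2019: April 23, 2019.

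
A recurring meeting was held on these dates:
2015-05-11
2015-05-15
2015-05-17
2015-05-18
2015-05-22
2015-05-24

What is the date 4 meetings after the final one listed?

2015-06-01

Every event lands on a Monday or Friday or Sunday (gaps cycle 4, 2, 1, 4, 2).
So the schedule is: every Monday, Friday and Sunday.
Next Monday: 2015-05-25.
The following Friday is 2015-05-29.
Next Sunday: 2015-05-31.
Next Monday: 2015-06-01.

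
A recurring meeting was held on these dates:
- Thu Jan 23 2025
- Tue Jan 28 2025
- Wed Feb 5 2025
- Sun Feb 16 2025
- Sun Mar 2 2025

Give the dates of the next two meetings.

Wed Mar 19 2025, Tue Apr 8 2025

Intervals are 5, 8, 11, 14 days — an arithmetic progression with common difference 3.
Next gap: 17 days. Sun Mar 2 2025 + 17 days = Wed Mar 19 2025.
Next gap: 20 days. Wed Mar 19 2025 + 20 days = Tue Apr 8 2025.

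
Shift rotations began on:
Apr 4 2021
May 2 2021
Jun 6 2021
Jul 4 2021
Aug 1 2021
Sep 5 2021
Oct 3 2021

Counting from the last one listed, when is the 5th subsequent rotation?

Mar 6 2022

All dates are Sundays, 28, 35, 28, 28, 35, 28 days apart.
Specifically, the 1st Sunday of each month.
1st Sunday of November 2021: Nov 7 2021.
1st Sunday of December 2021: Dec 5 2021.
January 2022 — 1st Sunday is Jan 2 2022.
February 2022 — 1st Sunday is Feb 6 2022.
1st Sunday of March 2022: Mar 6 2022.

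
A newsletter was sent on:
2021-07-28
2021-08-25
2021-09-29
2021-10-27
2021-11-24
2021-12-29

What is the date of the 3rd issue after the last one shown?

Every date is a Wednesday; gaps 28, 35, 28, 28, 35 days.
Each is the last Wednesday of its month (at least one falls on the 29th or later, ruling out '4th Wednesday').
Last Wednesday of January 2022: 2022-01-26.
Last Wednesday of February 2022: 2022-02-23.
Last Wednesday of March 2022: 2022-03-30.

2022-03-30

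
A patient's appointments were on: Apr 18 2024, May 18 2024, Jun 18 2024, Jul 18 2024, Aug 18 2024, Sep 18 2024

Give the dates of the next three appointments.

Gaps: 30, 31, 30, 31, 31 days — not constant. Every event is on the 18th of the month.
Pattern: the 18th of each month.
October 2024: Oct 18 2024.
Next: November 2024 → Nov 18 2024.
December 2024: Dec 18 2024.

Oct 18 2024, Nov 18 2024, Dec 18 2024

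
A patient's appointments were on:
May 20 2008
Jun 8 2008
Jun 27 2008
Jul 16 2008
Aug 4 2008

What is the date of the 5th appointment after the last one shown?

The spacing is 19, 19, 19, 19 days — always 19 days.
Aug 4 2008 + 19 days = Aug 23 2008.
Aug 23 2008 + 19 days = Sep 11 2008.
Sep 11 2008 + 19 days = Sep 30 2008.
Sep 30 2008 + 19 days = Oct 19 2008.
Oct 19 2008 + 19 days = Nov 7 2008.

Nov 7 2008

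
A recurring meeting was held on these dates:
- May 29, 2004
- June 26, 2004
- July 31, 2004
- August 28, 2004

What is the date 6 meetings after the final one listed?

February 26, 2005

These are Saturdays with 28, 35, 28-day gaps.
Each is the final Saturday of its month — May 29, 2004 is past the 28th, so '4th Saturday' doesn't fit.
Last Saturday of September 2004: September 25, 2004.
Last Saturday of October 2004: October 30, 2004.
Last Saturday of November 2004: November 27, 2004.
Last Saturday of December 2004: December 25, 2004.
January 2005 ends with Saturday January 29, 2005.
Last Saturday of February 2005: February 26, 2005.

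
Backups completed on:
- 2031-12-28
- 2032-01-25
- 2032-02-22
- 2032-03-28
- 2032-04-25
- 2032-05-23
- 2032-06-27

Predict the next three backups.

2032-07-25, 2032-08-22, 2032-09-26

All dates are Sundays, 28, 28, 35, 28, 28, 35 days apart.
Specifically, the 4th Sunday of each month.
July 2032 — 4th Sunday is 2032-07-25.
August 2032 — 4th Sunday is 2032-08-22.
September 2032 — 4th Sunday is 2032-09-26.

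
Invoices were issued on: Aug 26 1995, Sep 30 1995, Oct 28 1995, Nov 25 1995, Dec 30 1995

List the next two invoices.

All Saturdays; the gaps (35, 28, 28, 35) vary with month length.
This is the last Saturday of each month.
Last Saturday of January 1996: Jan 27 1996.
February 1996 ends with Saturday Feb 24 1996.

Jan 27 1996, Feb 24 1996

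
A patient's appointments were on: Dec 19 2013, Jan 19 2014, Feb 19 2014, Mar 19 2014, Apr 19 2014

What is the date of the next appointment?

The day-of-month is always 19 (31, 31, 28, 31 days between events).
So this recurs on the 19th of each month.
Next: May 2014 → May 19 2014.

May 19 2014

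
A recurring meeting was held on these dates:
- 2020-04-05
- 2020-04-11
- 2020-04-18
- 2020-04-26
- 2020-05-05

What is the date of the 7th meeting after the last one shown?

Intervals are 6, 7, 8, 9 days — an arithmetic progression with common difference 1.
Next gap: 10 days. 2020-05-05 + 10 days = 2020-05-15.
Next gap: 11 days. 2020-05-15 + 11 days = 2020-05-26.
Next gap: 12 days. 2020-05-26 + 12 days = 2020-06-07.
Next gap: 13 days. 2020-06-07 + 13 days = 2020-06-20.
Next gap: 14 days. 2020-06-20 + 14 days = 2020-07-04.
Next gap: 15 days. 2020-07-04 + 15 days = 2020-07-19.
Next gap: 16 days. 2020-07-19 + 16 days = 2020-08-04.

2020-08-04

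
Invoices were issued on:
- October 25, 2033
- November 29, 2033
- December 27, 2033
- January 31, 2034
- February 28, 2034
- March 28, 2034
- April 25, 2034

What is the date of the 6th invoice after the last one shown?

These are Tuesdays with 35, 28, 35, 28, 28, 28-day gaps.
Each is the final Tuesday of its month — November 29, 2033 is past the 28th, so '4th Tuesday' doesn't fit.
May 2034 ends with Tuesday May 30, 2034.
June 2034 ends with Tuesday June 27, 2034.
July 2034 ends with Tuesday July 25, 2034.
Last Tuesday of August 2034: August 29, 2034.
Last Tuesday of September 2034: September 26, 2034.
October 2034 ends with Tuesday October 31, 2034.

October 31, 2034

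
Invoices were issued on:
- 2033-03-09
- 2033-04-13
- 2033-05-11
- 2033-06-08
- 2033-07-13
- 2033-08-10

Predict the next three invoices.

2033-09-14, 2033-10-12, 2033-11-09

Gaps: 35, 28, 28, 35, 28 days — a mix of 28 and 35. Every date is a Wednesday.
Each is the 2nd Wednesday of its month.
2nd Wednesday of September 2033: 2033-09-14.
2nd Wednesday of October 2033: 2033-10-12.
2nd Wednesday of November 2033: 2033-11-09.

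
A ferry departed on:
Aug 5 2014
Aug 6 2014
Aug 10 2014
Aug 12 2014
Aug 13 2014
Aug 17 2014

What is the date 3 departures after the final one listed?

The gap pattern 1, 4, 2, 1, 4 repeats every 3 events.
These are the Tuesdays, Wednesdays and Sundays of each week.
Next Tuesday: Aug 19 2014.
The following Wednesday is Aug 20 2014.
Next Sunday: Aug 24 2014.

Aug 24 2014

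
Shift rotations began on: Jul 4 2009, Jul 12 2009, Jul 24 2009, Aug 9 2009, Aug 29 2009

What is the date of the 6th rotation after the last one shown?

Intervals are 8, 12, 16, 20 days — an arithmetic progression with common difference 4.
Next gap: 24 days. Aug 29 2009 + 24 days = Sep 22 2009.
Next gap: 28 days. Sep 22 2009 + 28 days = Oct 20 2009.
Next gap: 32 days. Oct 20 2009 + 32 days = Nov 21 2009.
Next gap: 36 days. Nov 21 2009 + 36 days = Dec 27 2009.
Next gap: 40 days. Dec 27 2009 + 40 days = Feb 5 2010.
Next gap: 44 days. Feb 5 2010 + 44 days = Mar 21 2010.

Mar 21 2010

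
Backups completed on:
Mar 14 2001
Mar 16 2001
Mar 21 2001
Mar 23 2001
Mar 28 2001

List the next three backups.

The gap pattern 2, 5, 2, 5 repeats every 2 events.
These are the Wednesdays and Fridays of each week.
The following Friday is Mar 30 2001.
Next Wednesday: Apr 4 2001.
Next Friday: Apr 6 2001.

Mar 30 2001, Apr 4 2001, Apr 6 2001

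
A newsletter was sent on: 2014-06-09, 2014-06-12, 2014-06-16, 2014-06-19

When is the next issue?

Every event lands on a Monday or Thursday (gaps cycle 3, 4, 3).
So the schedule is: every Monday and Thursday.
The following Monday is 2014-06-23.

2014-06-23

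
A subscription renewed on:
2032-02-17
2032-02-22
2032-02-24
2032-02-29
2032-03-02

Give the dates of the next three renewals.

2032-03-07, 2032-03-09, 2032-03-14

The gap pattern 5, 2, 5, 2 repeats every 2 events.
These are the Tuesdays and Sundays of each week.
Next Sunday: 2032-03-07.
The following Tuesday is 2032-03-09.
The following Sunday is 2032-03-14.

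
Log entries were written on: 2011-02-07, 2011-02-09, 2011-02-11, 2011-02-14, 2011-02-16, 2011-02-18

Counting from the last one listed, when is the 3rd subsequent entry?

2011-02-25

Every event lands on a Monday or Wednesday or Friday (gaps cycle 2, 2, 3, 2, 2).
So the schedule is: every Monday, Wednesday and Friday.
Next Monday: 2011-02-21.
Next Wednesday: 2011-02-23.
Next Friday: 2011-02-25.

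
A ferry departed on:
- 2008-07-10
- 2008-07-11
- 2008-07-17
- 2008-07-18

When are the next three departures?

Every event lands on a Thursday or Friday (gaps cycle 1, 6, 1).
So the schedule is: every Thursday and Friday.
Next Thursday: 2008-07-24.
Next Friday: 2008-07-25.
The following Thursday is 2008-07-31.

2008-07-24, 2008-07-25, 2008-07-31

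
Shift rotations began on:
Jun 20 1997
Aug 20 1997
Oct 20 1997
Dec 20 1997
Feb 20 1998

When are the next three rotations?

Gaps: 61, 61, 61, 62 days — not constant. Every event is on the 20th of the month.
Pattern: the 20th of every 2 months.
Next: April 1998 → Apr 20 1998.
Next: June 1998 → Jun 20 1998.
Next: August 1998 → Aug 20 1998.

Apr 20 1998, Jun 20 1998, Aug 20 1998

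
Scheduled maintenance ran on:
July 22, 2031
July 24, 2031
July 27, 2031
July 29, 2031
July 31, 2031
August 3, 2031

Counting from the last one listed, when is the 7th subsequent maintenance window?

August 19, 2031

The gap pattern 2, 3, 2, 2, 3 repeats every 3 events.
These are the Tuesdays, Thursdays and Sundays of each week.
Next Tuesday: August 5, 2031.
Next Thursday: August 7, 2031.
Next Sunday: August 10, 2031.
The following Tuesday is August 12, 2031.
The following Thursday is August 14, 2031.
Next Sunday: August 17, 2031.
The following Tuesday is August 19, 2031.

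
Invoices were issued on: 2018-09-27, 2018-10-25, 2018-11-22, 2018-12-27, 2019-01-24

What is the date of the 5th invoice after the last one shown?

Gaps: 28, 28, 35, 28 days — a mix of 28 and 35. Every date is a Thursday.
Each is the 4th Thursday of its month.
February 2019 — 4th Thursday is 2019-02-28.
March 2019 — 4th Thursday is 2019-03-28.
4th Thursday of April 2019: 2019-04-25.
May 2019 — 4th Thursday is 2019-05-23.
4th Thursday of June 2019: 2019-06-27.

2019-06-27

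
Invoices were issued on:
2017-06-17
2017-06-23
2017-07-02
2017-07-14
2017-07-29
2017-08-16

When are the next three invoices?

Intervals are 6, 9, 12, 15, 18 days — an arithmetic progression with common difference 3.
Next gap: 21 days. 2017-08-16 + 21 days = 2017-09-06.
Next gap: 24 days. 2017-09-06 + 24 days = 2017-09-30.
Next gap: 27 days. 2017-09-30 + 27 days = 2017-10-27.

2017-09-06, 2017-09-30, 2017-10-27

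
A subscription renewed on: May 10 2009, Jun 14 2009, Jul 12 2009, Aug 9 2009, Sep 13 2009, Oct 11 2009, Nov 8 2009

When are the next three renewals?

These are Sundays at 28- or 35-day spacing (35, 28, 28, 35, 28, 28).
The pattern: 2nd Sunday of the month.
December 2009 — 2nd Sunday is Dec 13 2009.
2nd Sunday of January 2010: Jan 10 2010.
2nd Sunday of February 2010: Feb 14 2010.

Dec 13 2009, Jan 10 2010, Feb 14 2010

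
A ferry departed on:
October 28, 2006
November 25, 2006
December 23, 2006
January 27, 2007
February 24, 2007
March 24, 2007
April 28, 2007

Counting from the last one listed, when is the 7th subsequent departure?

November 24, 2007

These are Saturdays at 28- or 35-day spacing (28, 28, 35, 28, 28, 35).
The pattern: 4th Saturday of the month.
May 2007 — 4th Saturday is May 26, 2007.
June 2007 — 4th Saturday is June 23, 2007.
July 2007 — 4th Saturday is July 28, 2007.
August 2007 — 4th Saturday is August 25, 2007.
4th Saturday of September 2007: September 22, 2007.
October 2007 — 4th Saturday is October 27, 2007.
November 2007 — 4th Saturday is November 24, 2007.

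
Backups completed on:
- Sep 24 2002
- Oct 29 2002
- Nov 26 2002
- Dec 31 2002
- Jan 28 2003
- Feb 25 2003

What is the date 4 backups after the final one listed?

All Tuesdays; the gaps (35, 28, 35, 28, 28) vary with month length.
This is the last Tuesday of each month.
Last Tuesday of March 2003: Mar 25 2003.
Last Tuesday of April 2003: Apr 29 2003.
May 2003 ends with Tuesday May 27 2003.
Last Tuesday of June 2003: Jun 24 2003.

Jun 24 2003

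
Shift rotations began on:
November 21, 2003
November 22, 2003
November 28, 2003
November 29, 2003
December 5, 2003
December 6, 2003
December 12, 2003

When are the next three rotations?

The gap pattern 1, 6, 1, 6, 1, 6 repeats every 2 events.
These are the Fridays and Saturdays of each week.
The following Saturday is December 13, 2003.
The following Friday is December 19, 2003.
Next Saturday: December 20, 2003.

December 13, 2003; December 19, 2003; December 20, 2003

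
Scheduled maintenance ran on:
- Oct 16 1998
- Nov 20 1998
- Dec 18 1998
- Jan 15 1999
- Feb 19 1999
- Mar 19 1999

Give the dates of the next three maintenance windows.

All dates are Fridays, 35, 28, 28, 35, 28 days apart.
Specifically, the 3rd Friday of each month.
3rd Friday of April 1999: Apr 16 1999.
3rd Friday of May 1999: May 21 1999.
3rd Friday of June 1999: Jun 18 1999.

Apr 16 1999, May 21 1999, Jun 18 1999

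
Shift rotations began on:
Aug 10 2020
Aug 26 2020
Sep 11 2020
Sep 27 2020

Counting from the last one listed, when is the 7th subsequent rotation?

Jan 17 2021

Every event comes 16 days after the last (16, 16, 16).
Sep 27 2020 + 16 days = Oct 13 2020.
Oct 13 2020 + 16 days = Oct 29 2020.
Oct 29 2020 + 16 days = Nov 14 2020.
Nov 14 2020 + 16 days = Nov 30 2020.
Nov 30 2020 + 16 days = Dec 16 2020.
Dec 16 2020 + 16 days = Jan 1 2021.
Jan 1 2021 + 16 days = Jan 17 2021.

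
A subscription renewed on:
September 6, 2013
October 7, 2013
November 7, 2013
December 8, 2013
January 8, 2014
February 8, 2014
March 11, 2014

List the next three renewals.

The spacing is 31, 31, 31, 31, 31, 31 days — always 31 days.
March 11, 2014 + 31 days = April 11, 2014.
April 11, 2014 + 31 days = May 12, 2014.
May 12, 2014 + 31 days = June 12, 2014.

April 11, 2014; May 12, 2014; June 12, 2014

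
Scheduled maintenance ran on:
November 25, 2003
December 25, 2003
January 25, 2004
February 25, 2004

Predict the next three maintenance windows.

March 25, 2004; April 25, 2004; May 25, 2004

Gaps: 30, 31, 31 days — not constant. Every event is on the 25th of the month.
Pattern: the 25th of each month.
Next: March 2004 → March 25, 2004.
April 2004: April 25, 2004.
Next: May 2004 → May 25, 2004.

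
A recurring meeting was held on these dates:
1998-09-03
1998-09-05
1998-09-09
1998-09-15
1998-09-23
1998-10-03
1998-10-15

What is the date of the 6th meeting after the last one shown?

1999-02-06

The spacing grows by 2 each time: 2, 4, 6, 8, 10, 12 days.
Next gap: 14 days. 1998-10-15 + 14 days = 1998-10-29.
Next gap: 16 days. 1998-10-29 + 16 days = 1998-11-14.
Next gap: 18 days. 1998-11-14 + 18 days = 1998-12-02.
Next gap: 20 days. 1998-12-02 + 20 days = 1998-12-22.
Next gap: 22 days. 1998-12-22 + 22 days = 1999-01-13.
Next gap: 24 days. 1999-01-13 + 24 days = 1999-02-06.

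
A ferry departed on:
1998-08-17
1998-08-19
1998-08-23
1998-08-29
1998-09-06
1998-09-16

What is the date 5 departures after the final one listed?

The spacing grows by 2 each time: 2, 4, 6, 8, 10 days.
Next gap: 12 days. 1998-09-16 + 12 days = 1998-09-28.
Next gap: 14 days. 1998-09-28 + 14 days = 1998-10-12.
Next gap: 16 days. 1998-10-12 + 16 days = 1998-10-28.
Next gap: 18 days. 1998-10-28 + 18 days = 1998-11-15.
Next gap: 20 days. 1998-11-15 + 20 days = 1998-12-05.

1998-12-05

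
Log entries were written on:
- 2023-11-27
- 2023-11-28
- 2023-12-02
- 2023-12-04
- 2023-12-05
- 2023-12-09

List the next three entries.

2023-12-11, 2023-12-12, 2023-12-16

Every event lands on a Monday or Tuesday or Saturday (gaps cycle 1, 4, 2, 1, 4).
So the schedule is: every Monday, Tuesday and Saturday.
Next Monday: 2023-12-11.
The following Tuesday is 2023-12-12.
The following Saturday is 2023-12-16.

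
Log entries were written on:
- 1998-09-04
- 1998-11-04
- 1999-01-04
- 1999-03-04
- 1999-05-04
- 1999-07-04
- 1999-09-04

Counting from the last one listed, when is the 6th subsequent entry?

2000-09-04

Gaps: 61, 61, 59, 61, 61, 62 days — not constant. Every event is on the 4th of the month.
Pattern: the 4th of every 2 months.
Next: November 1999 → 1999-11-04.
January 2000: 2000-01-04.
March 2000: 2000-03-04.
May 2000: 2000-05-04.
July 2000: 2000-07-04.
Next: September 2000 → 2000-09-04.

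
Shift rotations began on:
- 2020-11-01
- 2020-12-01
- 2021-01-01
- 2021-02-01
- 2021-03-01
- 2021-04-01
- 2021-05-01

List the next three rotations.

Gaps: 30, 31, 31, 28, 31, 30 days — not constant. Every event is on the 1st of the month.
Pattern: the 1st of each month.
Next: June 2021 → 2021-06-01.
Next: July 2021 → 2021-07-01.
Next: August 2021 → 2021-08-01.

2021-06-01, 2021-07-01, 2021-08-01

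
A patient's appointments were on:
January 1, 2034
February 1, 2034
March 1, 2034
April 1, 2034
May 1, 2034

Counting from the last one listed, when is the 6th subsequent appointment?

November 1, 2034

Gaps: 31, 28, 31, 30 days — not constant. Every event is on the 1st of the month.
Pattern: the 1st of each month.
June 2034: June 1, 2034.
Next: July 2034 → July 1, 2034.
Next: August 2034 → August 1, 2034.
Next: September 2034 → September 1, 2034.
October 2034: October 1, 2034.
November 2034: November 1, 2034.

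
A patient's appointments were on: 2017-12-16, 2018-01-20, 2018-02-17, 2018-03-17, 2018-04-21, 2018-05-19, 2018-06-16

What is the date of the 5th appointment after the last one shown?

These are Saturdays at 28- or 35-day spacing (35, 28, 28, 35, 28, 28).
The pattern: 3rd Saturday of the month.
July 2018 — 3rd Saturday is 2018-07-21.
3rd Saturday of August 2018: 2018-08-18.
3rd Saturday of September 2018: 2018-09-15.
October 2018 — 3rd Saturday is 2018-10-20.
November 2018 — 3rd Saturday is 2018-11-17.

2018-11-17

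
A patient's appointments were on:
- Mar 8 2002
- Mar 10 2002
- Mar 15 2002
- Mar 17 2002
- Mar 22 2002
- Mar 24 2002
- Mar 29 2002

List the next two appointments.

Every event lands on a Friday or Sunday (gaps cycle 2, 5, 2, 5, 2, 5).
So the schedule is: every Friday and Sunday.
Next Sunday: Mar 31 2002.
The following Friday is Apr 5 2002.

Mar 31 2002, Apr 5 2002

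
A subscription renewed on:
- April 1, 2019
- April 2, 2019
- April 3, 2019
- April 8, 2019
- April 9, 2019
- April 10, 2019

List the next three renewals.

April 15, 2019; April 16, 2019; April 17, 2019

The gap pattern 1, 1, 5, 1, 1 repeats every 3 events.
These are the Mondays, Tuesdays and Wednesdays of each week.
The following Monday is April 15, 2019.
The following Tuesday is April 16, 2019.
Next Wednesday: April 17, 2019.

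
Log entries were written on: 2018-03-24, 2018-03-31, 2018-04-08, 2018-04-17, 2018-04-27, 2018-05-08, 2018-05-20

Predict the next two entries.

Intervals are 7, 8, 9, 10, 11, 12 days — an arithmetic progression with common difference 1.
Next gap: 13 days. 2018-05-20 + 13 days = 2018-06-02.
Next gap: 14 days. 2018-06-02 + 14 days = 2018-06-16.

2018-06-02, 2018-06-16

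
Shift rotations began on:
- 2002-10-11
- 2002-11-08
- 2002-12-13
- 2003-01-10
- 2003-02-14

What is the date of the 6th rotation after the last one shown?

2003-08-08

These are Fridays at 28- or 35-day spacing (28, 35, 28, 35).
The pattern: 2nd Friday of the month.
2nd Friday of March 2003: 2003-03-14.
April 2003 — 2nd Friday is 2003-04-11.
May 2003 — 2nd Friday is 2003-05-09.
2nd Friday of June 2003: 2003-06-13.
2nd Friday of July 2003: 2003-07-11.
2nd Friday of August 2003: 2003-08-08.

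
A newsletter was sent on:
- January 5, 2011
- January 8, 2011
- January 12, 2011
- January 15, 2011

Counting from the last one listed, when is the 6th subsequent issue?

The gap pattern 3, 4, 3 repeats every 2 events.
These are the Wednesdays and Saturdays of each week.
The following Wednesday is January 19, 2011.
Next Saturday: January 22, 2011.
Next Wednesday: January 26, 2011.
The following Saturday is January 29, 2011.
Next Wednesday: February 2, 2011.
Next Saturday: February 5, 2011.

February 5, 2011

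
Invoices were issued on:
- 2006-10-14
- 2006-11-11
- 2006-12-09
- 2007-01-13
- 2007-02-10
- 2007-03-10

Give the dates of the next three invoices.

2007-04-14, 2007-05-12, 2007-06-09

These are Saturdays at 28- or 35-day spacing (28, 28, 35, 28, 28).
The pattern: 2nd Saturday of the month.
April 2007 — 2nd Saturday is 2007-04-14.
2nd Saturday of May 2007: 2007-05-12.
June 2007 — 2nd Saturday is 2007-06-09.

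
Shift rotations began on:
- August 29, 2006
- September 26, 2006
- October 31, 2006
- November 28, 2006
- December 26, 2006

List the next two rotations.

January 30, 2007; February 27, 2007

All Tuesdays; the gaps (28, 35, 28, 28) vary with month length.
This is the last Tuesday of each month.
January 2007 ends with Tuesday January 30, 2007.
February 2007 ends with Tuesday February 27, 2007.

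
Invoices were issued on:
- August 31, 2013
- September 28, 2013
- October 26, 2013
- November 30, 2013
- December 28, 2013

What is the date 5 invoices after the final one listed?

These are Saturdays with 28, 28, 35, 28-day gaps.
Each is the final Saturday of its month — August 31, 2013 is past the 28th, so '4th Saturday' doesn't fit.
Last Saturday of January 2014: January 25, 2014.
February 2014 ends with Saturday February 22, 2014.
Last Saturday of March 2014: March 29, 2014.
April 2014 ends with Saturday April 26, 2014.
Last Saturday of May 2014: May 31, 2014.

May 31, 2014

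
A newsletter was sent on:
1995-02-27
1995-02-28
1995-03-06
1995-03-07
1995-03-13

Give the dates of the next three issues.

1995-03-14, 1995-03-20, 1995-03-21

Every event lands on a Monday or Tuesday (gaps cycle 1, 6, 1, 6).
So the schedule is: every Monday and Tuesday.
The following Tuesday is 1995-03-14.
Next Monday: 1995-03-20.
The following Tuesday is 1995-03-21.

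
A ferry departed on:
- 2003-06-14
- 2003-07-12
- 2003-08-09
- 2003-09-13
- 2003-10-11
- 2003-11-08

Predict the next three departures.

2003-12-13, 2004-01-10, 2004-02-14

Gaps: 28, 28, 35, 28, 28 days — a mix of 28 and 35. Every date is a Saturday.
Each is the 2nd Saturday of its month.
2nd Saturday of December 2003: 2003-12-13.
January 2004 — 2nd Saturday is 2004-01-10.
February 2004 — 2nd Saturday is 2004-02-14.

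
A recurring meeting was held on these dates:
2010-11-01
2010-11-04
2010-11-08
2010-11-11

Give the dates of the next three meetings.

2010-11-15, 2010-11-18, 2010-11-22

Every event lands on a Monday or Thursday (gaps cycle 3, 4, 3).
So the schedule is: every Monday and Thursday.
The following Monday is 2010-11-15.
Next Thursday: 2010-11-18.
Next Monday: 2010-11-22.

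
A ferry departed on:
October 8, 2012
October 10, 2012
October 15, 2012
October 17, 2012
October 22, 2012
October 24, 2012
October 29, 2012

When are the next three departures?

October 31, 2012; November 5, 2012; November 7, 2012

Every event lands on a Monday or Wednesday (gaps cycle 2, 5, 2, 5, 2, 5).
So the schedule is: every Monday and Wednesday.
Next Wednesday: October 31, 2012.
The following Monday is November 5, 2012.
Next Wednesday: November 7, 2012.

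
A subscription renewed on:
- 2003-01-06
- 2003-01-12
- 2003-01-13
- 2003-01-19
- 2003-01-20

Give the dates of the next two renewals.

Gaps: 6, 1, 6, 1 days — not constant, but cyclic with period 2.
The events fall on every Monday and Sunday.
The following Sunday is 2003-01-26.
Next Monday: 2003-01-27.

2003-01-26, 2003-01-27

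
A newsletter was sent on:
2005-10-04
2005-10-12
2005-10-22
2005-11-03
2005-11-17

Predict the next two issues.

2005-12-03, 2005-12-21

Gaps: 8, 10, 12, 14 days — each gap is 2 larger than the previous one.
Next gap: 16 days. 2005-11-17 + 16 days = 2005-12-03.
Next gap: 18 days. 2005-12-03 + 18 days = 2005-12-21.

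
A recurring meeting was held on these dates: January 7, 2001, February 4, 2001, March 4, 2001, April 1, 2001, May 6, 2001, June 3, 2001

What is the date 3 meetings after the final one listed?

All dates are Sundays, 28, 28, 28, 35, 28 days apart.
Specifically, the 1st Sunday of each month.
1st Sunday of July 2001: July 1, 2001.
August 2001 — 1st Sunday is August 5, 2001.
September 2001 — 1st Sunday is September 2, 2001.

September 2, 2001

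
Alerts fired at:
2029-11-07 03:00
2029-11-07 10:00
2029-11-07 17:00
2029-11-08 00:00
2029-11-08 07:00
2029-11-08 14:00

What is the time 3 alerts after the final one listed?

2029-11-09 11:00

Gaps: 7, 7, 7, 7, 7 hours — each event is 7 hours after the previous one.
2029-11-08 14:00 + 7 h = 2029-11-08 21:00.
2029-11-08 21:00 + 7 h = 2029-11-09 04:00.
2029-11-09 04:00 + 7 h = 2029-11-09 11:00.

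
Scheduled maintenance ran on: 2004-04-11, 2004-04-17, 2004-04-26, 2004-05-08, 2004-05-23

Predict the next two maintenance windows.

2004-06-10, 2004-07-01

Gaps: 6, 9, 12, 15 days — each gap is 3 larger than the previous one.
Next gap: 18 days. 2004-05-23 + 18 days = 2004-06-10.
Next gap: 21 days. 2004-06-10 + 21 days = 2004-07-01.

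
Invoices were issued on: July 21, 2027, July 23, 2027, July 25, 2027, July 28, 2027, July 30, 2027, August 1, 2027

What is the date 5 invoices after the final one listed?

August 13, 2027

Every event lands on a Wednesday or Friday or Sunday (gaps cycle 2, 2, 3, 2, 2).
So the schedule is: every Wednesday, Friday and Sunday.
Next Wednesday: August 4, 2027.
The following Friday is August 6, 2027.
The following Sunday is August 8, 2027.
Next Wednesday: August 11, 2027.
Next Friday: August 13, 2027.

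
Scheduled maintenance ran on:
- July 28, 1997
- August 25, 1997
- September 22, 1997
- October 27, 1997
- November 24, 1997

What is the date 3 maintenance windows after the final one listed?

February 23, 1998

All dates are Mondays, 28, 28, 35, 28 days apart.
Specifically, the 4th Monday of each month.
December 1997 — 4th Monday is December 22, 1997.
January 1998 — 4th Monday is January 26, 1998.
4th Monday of February 1998: February 23, 1998.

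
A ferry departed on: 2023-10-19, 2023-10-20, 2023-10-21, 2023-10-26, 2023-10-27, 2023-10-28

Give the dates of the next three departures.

2023-11-02, 2023-11-03, 2023-11-04

Gaps: 1, 1, 5, 1, 1 days — not constant, but cyclic with period 3.
The events fall on every Thursday, Friday and Saturday.
The following Thursday is 2023-11-02.
The following Friday is 2023-11-03.
Next Saturday: 2023-11-04.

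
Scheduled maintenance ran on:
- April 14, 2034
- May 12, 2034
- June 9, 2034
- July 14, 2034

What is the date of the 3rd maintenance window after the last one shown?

October 13, 2034

Gaps: 28, 28, 35 days — a mix of 28 and 35. Every date is a Friday.
Each is the 2nd Friday of its month.
August 2034 — 2nd Friday is August 11, 2034.
September 2034 — 2nd Friday is September 8, 2034.
2nd Friday of October 2034: October 13, 2034.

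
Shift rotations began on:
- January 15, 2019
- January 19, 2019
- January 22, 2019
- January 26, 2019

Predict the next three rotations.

January 29, 2019; February 2, 2019; February 5, 2019

Every event lands on a Tuesday or Saturday (gaps cycle 4, 3, 4).
So the schedule is: every Tuesday and Saturday.
Next Tuesday: January 29, 2019.
Next Saturday: February 2, 2019.
The following Tuesday is February 5, 2019.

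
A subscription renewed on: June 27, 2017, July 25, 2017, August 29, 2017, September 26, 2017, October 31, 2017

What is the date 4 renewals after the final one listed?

All Tuesdays; the gaps (28, 35, 28, 35) vary with month length.
This is the last Tuesday of each month.
November 2017 ends with Tuesday November 28, 2017.
December 2017 ends with Tuesday December 26, 2017.
Last Tuesday of January 2018: January 30, 2018.
Last Tuesday of February 2018: February 27, 2018.

February 27, 2018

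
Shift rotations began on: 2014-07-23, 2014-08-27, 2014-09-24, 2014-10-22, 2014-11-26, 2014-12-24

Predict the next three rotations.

2015-01-28, 2015-02-25, 2015-03-25

These are Wednesdays at 28- or 35-day spacing (35, 28, 28, 35, 28).
The pattern: 4th Wednesday of the month.
4th Wednesday of January 2015: 2015-01-28.
February 2015 — 4th Wednesday is 2015-02-25.
March 2015 — 4th Wednesday is 2015-03-25.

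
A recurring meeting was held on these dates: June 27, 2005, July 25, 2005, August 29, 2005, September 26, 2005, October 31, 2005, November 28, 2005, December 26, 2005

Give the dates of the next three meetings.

These are Mondays with 28, 35, 28, 35, 28, 28-day gaps.
Each is the final Monday of its month — August 29, 2005 is past the 28th, so '4th Monday' doesn't fit.
January 2006 ends with Monday January 30, 2006.
February 2006 ends with Monday February 27, 2006.
Last Monday of March 2006: March 27, 2006.

January 30, 2006; February 27, 2006; March 27, 2006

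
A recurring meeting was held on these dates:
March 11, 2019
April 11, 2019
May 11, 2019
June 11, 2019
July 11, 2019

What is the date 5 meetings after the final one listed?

Gaps: 31, 30, 31, 30 days — not constant. Every event is on the 11th of the month.
Pattern: the 11th of each month.
Next: August 2019 → August 11, 2019.
September 2019: September 11, 2019.
Next: October 2019 → October 11, 2019.
November 2019: November 11, 2019.
Next: December 2019 → December 11, 2019.

December 11, 2019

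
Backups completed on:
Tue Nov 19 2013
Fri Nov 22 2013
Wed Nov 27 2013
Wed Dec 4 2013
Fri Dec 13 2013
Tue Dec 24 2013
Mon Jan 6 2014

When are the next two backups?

Tue Jan 21 2014, Fri Feb 7 2014

The spacing grows by 2 each time: 3, 5, 7, 9, 11, 13 days.
Next gap: 15 days. Mon Jan 6 2014 + 15 days = Tue Jan 21 2014.
Next gap: 17 days. Tue Jan 21 2014 + 17 days = Fri Feb 7 2014.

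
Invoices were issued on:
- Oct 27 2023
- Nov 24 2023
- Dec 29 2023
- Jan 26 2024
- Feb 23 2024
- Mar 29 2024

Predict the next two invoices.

Apr 26 2024, May 31 2024

Every date is a Friday; gaps 28, 35, 28, 28, 35 days.
Each is the last Friday of its month (at least one falls on the 29th or later, ruling out '4th Friday').
Last Friday of April 2024: Apr 26 2024.
Last Friday of May 2024: May 31 2024.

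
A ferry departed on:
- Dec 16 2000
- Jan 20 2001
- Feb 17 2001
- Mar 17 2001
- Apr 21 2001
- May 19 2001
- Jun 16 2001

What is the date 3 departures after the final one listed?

Sep 15 2001

Gaps: 35, 28, 28, 35, 28, 28 days — a mix of 28 and 35. Every date is a Saturday.
Each is the 3rd Saturday of its month.
3rd Saturday of July 2001: Jul 21 2001.
August 2001 — 3rd Saturday is Aug 18 2001.
September 2001 — 3rd Saturday is Sep 15 2001.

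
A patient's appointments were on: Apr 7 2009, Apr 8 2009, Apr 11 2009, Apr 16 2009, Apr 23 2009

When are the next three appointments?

Gaps: 1, 3, 5, 7 days — each gap is 2 larger than the previous one.
Next gap: 9 days. Apr 23 2009 + 9 days = May 2 2009.
Next gap: 11 days. May 2 2009 + 11 days = May 13 2009.
Next gap: 13 days. May 13 2009 + 13 days = May 26 2009.

May 2 2009, May 13 2009, May 26 2009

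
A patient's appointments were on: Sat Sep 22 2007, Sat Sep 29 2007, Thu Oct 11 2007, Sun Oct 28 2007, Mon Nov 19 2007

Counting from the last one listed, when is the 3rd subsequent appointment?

Sat Feb 23 2008

The spacing grows by 5 each time: 7, 12, 17, 22 days.
Next gap: 27 days. Mon Nov 19 2007 + 27 days = Sun Dec 16 2007.
Next gap: 32 days. Sun Dec 16 2007 + 32 days = Thu Jan 17 2008.
Next gap: 37 days. Thu Jan 17 2008 + 37 days = Sat Feb 23 2008.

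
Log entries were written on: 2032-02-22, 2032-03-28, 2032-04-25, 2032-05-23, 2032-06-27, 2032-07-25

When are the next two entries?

2032-08-22, 2032-09-26

These are Sundays at 28- or 35-day spacing (35, 28, 28, 35, 28).
The pattern: 4th Sunday of the month.
August 2032 — 4th Sunday is 2032-08-22.
September 2032 — 4th Sunday is 2032-09-26.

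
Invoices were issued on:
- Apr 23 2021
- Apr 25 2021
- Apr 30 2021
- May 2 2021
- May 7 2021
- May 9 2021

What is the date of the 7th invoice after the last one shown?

Jun 4 2021

Every event lands on a Friday or Sunday (gaps cycle 2, 5, 2, 5, 2).
So the schedule is: every Friday and Sunday.
Next Friday: May 14 2021.
Next Sunday: May 16 2021.
The following Friday is May 21 2021.
The following Sunday is May 23 2021.
Next Friday: May 28 2021.
Next Sunday: May 30 2021.
Next Friday: Jun 4 2021.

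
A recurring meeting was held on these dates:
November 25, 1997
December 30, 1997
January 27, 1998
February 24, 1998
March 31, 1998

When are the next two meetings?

These are Tuesdays with 35, 28, 28, 35-day gaps.
Each is the final Tuesday of its month — December 30, 1997 is past the 28th, so '4th Tuesday' doesn't fit.
Last Tuesday of April 1998: April 28, 1998.
Last Tuesday of May 1998: May 26, 1998.

April 28, 1998; May 26, 1998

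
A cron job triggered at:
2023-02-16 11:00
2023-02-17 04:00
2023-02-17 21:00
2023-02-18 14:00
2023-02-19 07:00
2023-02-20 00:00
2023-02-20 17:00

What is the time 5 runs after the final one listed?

2023-02-24 06:00

Spacing: 17, 17, 17, 17, 17, 17 h — constant 17 h.
2023-02-20 17:00 + 17 h = 2023-02-21 10:00.
2023-02-21 10:00 + 17 h = 2023-02-22 03:00.
2023-02-22 03:00 + 17 h = 2023-02-22 20:00.
2023-02-22 20:00 + 17 h = 2023-02-23 13:00.
2023-02-23 13:00 + 17 h = 2023-02-24 06:00.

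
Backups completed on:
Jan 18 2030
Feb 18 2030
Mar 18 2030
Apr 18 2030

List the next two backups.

May 18 2030, Jun 18 2030

The day-of-month is always 18 (31, 28, 31 days between events).
So this recurs on the 18th of each month.
May 2030: May 18 2030.
Next: June 2030 → Jun 18 2030.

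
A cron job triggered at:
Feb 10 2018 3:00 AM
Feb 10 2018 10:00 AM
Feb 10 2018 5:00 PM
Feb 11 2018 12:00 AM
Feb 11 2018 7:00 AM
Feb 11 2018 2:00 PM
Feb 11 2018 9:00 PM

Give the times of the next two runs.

Feb 12 2018 4:00 AM, Feb 12 2018 11:00 AM

Gaps: 7, 7, 7, 7, 7, 7 hours — each event is 7 hours after the previous one.
Feb 11 2018 9:00 PM + 7 h = Feb 12 2018 4:00 AM.
Feb 12 2018 4:00 AM + 7 h = Feb 12 2018 11:00 AM.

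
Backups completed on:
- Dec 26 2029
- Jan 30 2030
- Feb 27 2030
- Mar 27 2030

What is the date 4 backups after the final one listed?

Jul 31 2030

Every date is a Wednesday; gaps 35, 28, 28 days.
Each is the last Wednesday of its month (at least one falls on the 29th or later, ruling out '4th Wednesday').
April 2030 ends with Wednesday Apr 24 2030.
Last Wednesday of May 2030: May 29 2030.
June 2030 ends with Wednesday Jun 26 2030.
July 2030 ends with Wednesday Jul 31 2030.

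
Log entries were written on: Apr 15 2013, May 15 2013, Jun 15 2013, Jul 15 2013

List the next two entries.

Each date is the 15th; the gaps (30, 31, 30) track the month lengths.
The rule is the 15th of each month.
Next: August 2013 → Aug 15 2013.
September 2013: Sep 15 2013.

Aug 15 2013, Sep 15 2013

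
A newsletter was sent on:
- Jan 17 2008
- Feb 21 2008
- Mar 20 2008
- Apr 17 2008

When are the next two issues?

May 15 2008, Jun 19 2008

Gaps: 35, 28, 28 days — a mix of 28 and 35. Every date is a Thursday.
Each is the 3rd Thursday of its month.
May 2008 — 3rd Thursday is May 15 2008.
3rd Thursday of June 2008: Jun 19 2008.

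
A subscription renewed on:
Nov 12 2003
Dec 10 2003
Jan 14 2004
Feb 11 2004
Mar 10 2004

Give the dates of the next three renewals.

Apr 14 2004, May 12 2004, Jun 9 2004

All dates are Wednesdays, 28, 35, 28, 28 days apart.
Specifically, the 2nd Wednesday of each month.
2nd Wednesday of April 2004: Apr 14 2004.
2nd Wednesday of May 2004: May 12 2004.
June 2004 — 2nd Wednesday is Jun 9 2004.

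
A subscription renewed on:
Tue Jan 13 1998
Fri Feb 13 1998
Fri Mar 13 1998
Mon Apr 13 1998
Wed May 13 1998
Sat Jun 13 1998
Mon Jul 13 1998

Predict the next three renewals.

The day-of-month is always 13 (31, 28, 31, 30, 31, 30 days between events).
So this recurs on the 13th of each month.
Next: August 1998 → Thu Aug 13 1998.
September 1998: Sun Sep 13 1998.
Next: October 1998 → Tue Oct 13 1998.

Thu Aug 13 1998, Sun Sep 13 1998, Tue Oct 13 1998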